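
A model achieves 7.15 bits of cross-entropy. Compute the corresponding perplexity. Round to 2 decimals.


Perplexity formula: PP = 2^H
H = 7.15
PP = 2^7.15
Decompose: 2^7.15 = 2^7 * 2^0.15
2^7 = 128, 2^0.15 ~ 1.1095695
PP ~ 128 * 1.1095695 = 142.0248960
Rounded to 2 decimals: 142.02

142.02


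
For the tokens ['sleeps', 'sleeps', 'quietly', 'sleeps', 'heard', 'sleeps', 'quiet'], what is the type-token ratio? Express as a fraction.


Tokens: 7
Unique types: ('heard', 'quiet', 'quietly', 'sleeps') = 4
TTR = 4/7
Already in lowest terms.

4/7


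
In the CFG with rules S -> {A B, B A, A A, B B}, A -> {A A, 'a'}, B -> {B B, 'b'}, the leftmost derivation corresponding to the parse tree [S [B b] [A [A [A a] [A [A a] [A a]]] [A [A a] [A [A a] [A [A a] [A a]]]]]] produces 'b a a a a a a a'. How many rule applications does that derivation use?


Every bracketed nonterminal node [X ...] in the tree is produced by exactly one rule application.
Reading the tree off as a leftmost derivation:
  Step 1: S  =>  B A   (applied S -> B A)
  Step 2: B A  =>  b A   (applied B -> b)
  Step 3: b A  =>  b A A   (applied A -> A A)
  Step 4: b A A  =>  b A A A   (applied A -> A A)
  Step 5: b A A A  =>  b a A A   (applied A -> a)
  Step 6: b a A A  =>  b a A A A   (applied A -> A A)
  Step 7: b a A A A  =>  b a a A A   (applied A -> a)
  Step 8: b a a A A  =>  b a a a A   (applied A -> a)
  Step 9: b a a a A  =>  b a a a A A   (applied A -> A A)
  Step 10: b a a a A A  =>  b a a a a A   (applied A -> a)
  Step 11: b a a a a A  =>  b a a a a A A   (applied A -> A A)
  Step 12: b a a a a A A  =>  b a a a a a A   (applied A -> a)
  Step 13: b a a a a a A  =>  b a a a a a A A   (applied A -> A A)
  Step 14: b a a a a a A A  =>  b a a a a a a A   (applied A -> a)
  Step 15: b a a a a a a A  =>  b a a a a a a a   (applied A -> a)
Final yield: b a a a a a a a
Total rewrite steps: 15

15


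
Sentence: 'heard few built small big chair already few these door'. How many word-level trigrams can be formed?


Word trigrams from [10] words:
  Trigram 1: (heard few built)
  Trigram 2: (few built small)
  Trigram 3: (built small big)
  Trigram 4: (small big chair)
  Trigram 5: (big chair already)
  Trigram 6: (chair already few)
  Trigram 7: (already few these)
  Trigram 8: (few these door)
Total word trigrams: 10 - 2 = 8

8


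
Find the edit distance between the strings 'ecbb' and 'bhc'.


Building DP table for s1='ecbb' (len 4) and s2='bhc' (len 3):
       b  h  c
    0  1  2  3
  e 1  1  2  3
  c 2  2  2  2
  b 3  2  3  3
  b 4  3  3  4
Edit distance = dp[4][3] = 4

4


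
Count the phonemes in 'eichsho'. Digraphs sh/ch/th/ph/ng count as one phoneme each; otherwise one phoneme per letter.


Parsing 'eichsho' greedily, digraphs first:
  'e' -> vowel phoneme (phonemes so far: 1)
  'i' -> vowel phoneme (phonemes so far: 2)
  'ch' -> digraph (1 consonant phoneme) (phonemes so far: 3)
  'sh' -> digraph (1 consonant phoneme) (phonemes so far: 4)
  'o' -> vowel phoneme (phonemes so far: 5)
Total phonemes: 5

5


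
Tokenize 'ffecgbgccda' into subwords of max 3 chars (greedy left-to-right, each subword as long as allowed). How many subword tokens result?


'ffecgbgccda' has 11 characters.
Chunking with max size 3:
  Chunk 1: 'ffe' (positions 0-2)
  Chunk 2: 'cgb' (positions 3-5)
  Chunk 3: 'gcc' (positions 6-8)
  Chunk 4: 'da' (positions 9-10)
Total chunks: ceil(11 / 3) = 4

4


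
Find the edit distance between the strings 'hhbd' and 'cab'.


Building DP table for s1='hhbd' (len 4) and s2='cab' (len 3):
       c  a  b
    0  1  2  3
  h 1  1  2  3
  h 2  2  2  3
  b 3  3  3  2
  d 4  4  4  3
Edit distance = dp[4][3] = 3

3


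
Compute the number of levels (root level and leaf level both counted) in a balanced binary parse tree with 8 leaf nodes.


In a balanced binary tree with n leaves the deepest leaf is ceil(log2(n)) edges below the root,
so counting node levels inclusive of root and leaves gives ceil(log2(n)) + 1 levels.
log2(8) = 3.0000
ceil(3.0000) = 3
levels = 3 + 1 = 4

4


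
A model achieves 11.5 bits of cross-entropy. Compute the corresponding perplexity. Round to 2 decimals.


Perplexity formula: PP = 2^H
H = 11.5
PP = 2^11.5
Decompose: 2^11.5 = 2^11 * 2^0.5 = 2^11 * sqrt(2)
2^11 = 2048, sqrt(2) ~ 1.4142136
PP ~ 2048 * 1.4142136 = 2896.3094528
Rounded to 2 decimals: 2896.31

2896.31


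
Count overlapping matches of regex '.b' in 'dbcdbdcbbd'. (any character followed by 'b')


Pattern: .b means any character followed by 'b'.
Scanning 'dbcdbdcbbd' position-by-position:
  Pos 0: window 'db' -> MATCH
  Pos 1: window 'bc' -> no
  Pos 2: window 'cd' -> no
  Pos 3: window 'db' -> MATCH
  Pos 4: window 'bd' -> no
  Pos 5: window 'dc' -> no
  Pos 6: window 'cb' -> MATCH
  Pos 7: window 'bb' -> MATCH
  Pos 8: window 'bd' -> no
  Pos 9: window 'd' -> no
Total matches: 4

4


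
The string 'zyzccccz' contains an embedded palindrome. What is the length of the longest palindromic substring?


Scanning 'zyzccccz' for palindromic substrings.
Substring at positions 2-7: 'zccccz'.
Check: reverse('zccccz') = 'zccccz' -> palindrome confirmed.
Neighbouring characters ('y' / '-') break symmetry, so it cannot extend further.
No longer palindromic substring exists; longest length = 6

6


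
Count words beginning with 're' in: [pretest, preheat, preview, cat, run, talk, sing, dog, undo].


Checking each word for prefix 're':
  'pretest' -> no (count: 0)
  'preheat' -> no (count: 0)
  'preview' -> no (count: 0)
  'cat' -> no (count: 0)
  'run' -> no (count: 0)
  'talk' -> no (count: 0)
  'sing' -> no (count: 0)
  'dog' -> no (count: 0)
  'undo' -> no (count: 0)
Total with prefix 're': 0

0


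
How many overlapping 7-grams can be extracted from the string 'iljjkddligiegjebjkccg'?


String 'iljjkddligiegjebjkccg' has length L = 21.
Number of overlapping n-grams = L - n + 1
Substituting: 21 - 7 + 1 = 15

15


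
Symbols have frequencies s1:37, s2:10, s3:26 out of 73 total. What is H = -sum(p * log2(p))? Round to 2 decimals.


Computing entropy H = -sum(p_i * log2(p_i)):
  s1: p = 37/73 = 0.5068, -p*log2(p) = 0.4969
  s2: p = 10/73 = 0.1370, -p*log2(p) = 0.3929
  s3: p = 26/73 = 0.3562, -p*log2(p) = 0.5305
H = sum of terms = 1.4203
Rounded to 2 decimals: 1.42

1.42


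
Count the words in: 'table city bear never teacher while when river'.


Counting words by splitting on spaces:
  Word 1: 'table'
  Word 2: 'city'
  Word 3: 'bear'
  Word 4: 'never'
  Word 5: 'teacher'
  Word 6: 'while'
  Word 7: 'when'
  Word 8: 'river'
Total words: 8

8


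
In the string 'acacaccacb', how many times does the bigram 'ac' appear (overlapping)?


Scanning 'acacaccacb' for bigram 'ac':
  Position 0: 'ac' -> MATCH
  Position 1: 'ca' -> no
  Position 2: 'ac' -> MATCH
  Position 3: 'ca' -> no
  Position 4: 'ac' -> MATCH
  Position 5: 'cc' -> no
  Position 6: 'ca' -> no
  Position 7: 'ac' -> MATCH
  Position 8: 'cb' -> no
Total matches: 4

4


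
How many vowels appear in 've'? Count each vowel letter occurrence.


Scanning each character of 've':
  Position 1: 'v' -> consonant (running count: 0)
  Position 2: 'e' -> vowel (running count: 1)
Total vowels: 1

1


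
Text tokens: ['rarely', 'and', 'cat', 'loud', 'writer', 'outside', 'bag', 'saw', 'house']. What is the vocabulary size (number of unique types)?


Listing all tokens and tracking unique types:
  Token 1: 'rarely' -> NEW (unique so far: 1)
  Token 2: 'and' -> NEW (unique so far: 2)
  Token 3: 'cat' -> NEW (unique so far: 3)
  Token 4: 'loud' -> NEW (unique so far: 4)
  Token 5: 'writer' -> NEW (unique so far: 5)
  Token 6: 'outside' -> NEW (unique so far: 6)
  Token 7: 'bag' -> NEW (unique so far: 7)
  Token 8: 'saw' -> NEW (unique so far: 8)
  Token 9: 'house' -> NEW (unique so far: 9)
Unique types: ('and', 'bag', 'cat', 'house', 'loud', 'outside', 'rarely', 'saw', 'writer')
Vocabulary size: 9

9


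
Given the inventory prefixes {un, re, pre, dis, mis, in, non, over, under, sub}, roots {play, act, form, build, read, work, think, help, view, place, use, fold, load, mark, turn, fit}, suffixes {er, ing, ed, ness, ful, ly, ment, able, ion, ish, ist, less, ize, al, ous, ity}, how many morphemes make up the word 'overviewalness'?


Segmenting 'overviewalness' against the inventory:
  'over' -> prefix (morpheme 1)
  'view' -> root (morpheme 2)
  'al' -> suffix (morpheme 3)
  'ness' -> suffix (morpheme 4)
Total morphemes: 4

4


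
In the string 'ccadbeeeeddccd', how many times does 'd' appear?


Scanning 'ccadbeeeeddccd' for 'd':
  Position 3: 'd' -> MATCH (count: 1)
  Position 9: 'd' -> MATCH (count: 2)
  Position 10: 'd' -> MATCH (count: 3)
  Position 13: 'd' -> MATCH (count: 4)
Total occurrences of 'd': 4

4


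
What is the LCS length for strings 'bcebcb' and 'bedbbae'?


DP table for LCS of 'bcebcb' and 'bedbbae':
       b  e  d  b  b  a  e
    0  0  0  0  0  0  0  0
  b 0  1  1  1  1  1  1  1
  c 0  1  1  1  1  1  1  1
  e 0  1  2  2  2  2  2  2
  b 0  1  2  2  3  3  3  3
  c 0  1  2  2  3  3  3  3
  b 0  1  2  2  3  4  4  4
LCS: 'bebb'
LCS length = 4

4


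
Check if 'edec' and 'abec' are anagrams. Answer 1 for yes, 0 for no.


Sort characters of 'edec': 'cdee'
Sort characters of 'abec': 'abce'
Sorted forms differ -> they are NOT anagrams
Result: 0

0


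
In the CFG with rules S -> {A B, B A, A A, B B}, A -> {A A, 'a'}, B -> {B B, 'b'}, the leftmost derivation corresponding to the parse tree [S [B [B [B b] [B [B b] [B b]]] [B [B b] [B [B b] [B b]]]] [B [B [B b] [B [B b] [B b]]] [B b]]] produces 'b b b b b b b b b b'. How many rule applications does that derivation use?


Every bracketed nonterminal node [X ...] in the tree is produced by exactly one rule application.
Reading the tree off as a leftmost derivation:
  Step 1: S  =>  B B   (applied S -> B B)
  Step 2: B B  =>  B B B   (applied B -> B B)
  Step 3: B B B  =>  B B B B   (applied B -> B B)
  Step 4: B B B B  =>  b B B B   (applied B -> b)
  Step 5: b B B B  =>  b B B B B   (applied B -> B B)
  Step 6: b B B B B  =>  b b B B B   (applied B -> b)
  Step 7: b b B B B  =>  b b b B B   (applied B -> b)
  Step 8: b b b B B  =>  b b b B B B   (applied B -> B B)
  Step 9: b b b B B B  =>  b b b b B B   (applied B -> b)
  Step 10: b b b b B B  =>  b b b b B B B   (applied B -> B B)
  Step 11: b b b b B B B  =>  b b b b b B B   (applied B -> b)
  Step 12: b b b b b B B  =>  b b b b b b B   (applied B -> b)
  Step 13: b b b b b b B  =>  b b b b b b B B   (applied B -> B B)
  Step 14: b b b b b b B B  =>  b b b b b b B B B   (applied B -> B B)
  Step 15: b b b b b b B B B  =>  b b b b b b b B B   (applied B -> b)
  Step 16: b b b b b b b B B  =>  b b b b b b b B B B   (applied B -> B B)
  Step 17: b b b b b b b B B B  =>  b b b b b b b b B B   (applied B -> b)
  Step 18: b b b b b b b b B B  =>  b b b b b b b b b B   (applied B -> b)
  Step 19: b b b b b b b b b B  =>  b b b b b b b b b b   (applied B -> b)
Final yield: b b b b b b b b b b
Total rewrite steps: 19

19


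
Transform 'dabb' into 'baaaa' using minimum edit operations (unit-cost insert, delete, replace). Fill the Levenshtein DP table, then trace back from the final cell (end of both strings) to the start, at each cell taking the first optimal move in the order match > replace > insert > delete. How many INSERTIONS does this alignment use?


Edit distance = 4. Backtracking from cell (4, 5) with preference match > replace > insert > delete,
then listing the resulting alignment 'dabb' -> 'baaaa' left to right:
  Step 1: insert 'b' [insertion #1]
  Step 2: replace d->a
  Step 3: keep 'a'
  Step 4: replace b->a
  Step 5: replace b->a
Total insertions: 1

1


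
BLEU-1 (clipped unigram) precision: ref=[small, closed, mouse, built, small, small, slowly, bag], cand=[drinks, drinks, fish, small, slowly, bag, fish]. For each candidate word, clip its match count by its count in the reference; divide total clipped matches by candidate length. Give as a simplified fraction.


Reference word counts: {'bag': 1, 'built': 1, 'closed': 1, 'mouse': 1, 'slowly': 1, 'small': 3}
Checking each candidate word (with clipping):
  'drinks' -> not in reference -> no match (matches: 0)
  'drinks' -> not in reference -> no match (matches: 0)
  'fish' -> not in reference -> no match (matches: 0)
  'small' -> in reference (ref count 3, used 1/3) -> match (matches: 1)
  'slowly' -> in reference (ref count 1, used 1/1) -> match (matches: 2)
  'bag' -> in reference (ref count 1, used 1/1) -> match (matches: 3)
  'fish' -> not in reference -> no match (matches: 3)
Clipped matches: 3, Candidate length: 7
Precision = 3/7

3/7


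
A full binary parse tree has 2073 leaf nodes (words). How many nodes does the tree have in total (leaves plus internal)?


Leaf nodes (terminals): 2073
Internal nodes = n - 1 = 2073 - 1 = 2072
Total = leaves + internal = 2073 + 2072 = 4145

4145


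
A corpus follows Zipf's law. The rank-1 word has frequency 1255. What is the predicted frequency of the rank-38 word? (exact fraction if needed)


Zipf's law: freq(rank) = f1 / rank
f1 = 1255, rank = 38
freq = 1255 / 38
GCD(1255, 38) = 1
Simplified: 1255/38

1255/38


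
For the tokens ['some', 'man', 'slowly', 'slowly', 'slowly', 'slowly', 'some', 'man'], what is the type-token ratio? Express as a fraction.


Tokens: 8
Unique types: ('man', 'slowly', 'some') = 3
TTR = 3/8
Already in lowest terms.

3/8


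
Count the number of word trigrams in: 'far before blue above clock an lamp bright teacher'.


Word trigrams from [9] words:
  Trigram 1: (far before blue)
  Trigram 2: (before blue above)
  Trigram 3: (blue above clock)
  Trigram 4: (above clock an)
  Trigram 5: (clock an lamp)
  Trigram 6: (an lamp bright)
  Trigram 7: (lamp bright teacher)
Total word trigrams: 9 - 2 = 7

7


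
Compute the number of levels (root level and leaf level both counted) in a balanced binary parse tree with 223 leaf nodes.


In a balanced binary tree with n leaves the deepest leaf is ceil(log2(n)) edges below the root,
so counting node levels inclusive of root and leaves gives ceil(log2(n)) + 1 levels.
log2(223) = 7.8009
ceil(7.8009) = 8
levels = 8 + 1 = 9

9


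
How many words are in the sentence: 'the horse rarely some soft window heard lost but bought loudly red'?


Counting words by splitting on spaces:
  Word 1: 'the'
  Word 2: 'horse'
  Word 3: 'rarely'
  Word 4: 'some'
  Word 5: 'soft'
  Word 6: 'window'
  Word 7: 'heard'
  Word 8: 'lost'
  Word 9: 'but'
  Word 10: 'bought'
  Word 11: 'loudly'
  Word 12: 'red'
Total words: 12

12


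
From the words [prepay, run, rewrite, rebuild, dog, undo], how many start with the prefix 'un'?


Checking each word for prefix 'un':
  'prepay' -> no (count: 0)
  'run' -> no (count: 0)
  'rewrite' -> no (count: 0)
  'rebuild' -> no (count: 0)
  'dog' -> no (count: 0)
  'undo' -> YES, starts with 'un' (count: 1)
Total with prefix 'un': 1

1


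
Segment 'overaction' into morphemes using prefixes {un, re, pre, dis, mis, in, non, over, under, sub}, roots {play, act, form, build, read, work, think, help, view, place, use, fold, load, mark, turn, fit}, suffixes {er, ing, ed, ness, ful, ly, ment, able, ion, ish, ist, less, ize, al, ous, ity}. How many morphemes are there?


Segmenting 'overaction' against the inventory:
  'over' -> prefix (morpheme 1)
  'act' -> root (morpheme 2)
  'ion' -> suffix (morpheme 3)
Total morphemes: 3

3


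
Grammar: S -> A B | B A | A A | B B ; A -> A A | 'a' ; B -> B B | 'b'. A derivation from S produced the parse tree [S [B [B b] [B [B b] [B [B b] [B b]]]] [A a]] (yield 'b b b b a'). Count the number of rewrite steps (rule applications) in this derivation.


Every bracketed nonterminal node [X ...] in the tree is produced by exactly one rule application.
Reading the tree off as a leftmost derivation:
  Step 1: S  =>  B A   (applied S -> B A)
  Step 2: B A  =>  B B A   (applied B -> B B)
  Step 3: B B A  =>  b B A   (applied B -> b)
  Step 4: b B A  =>  b B B A   (applied B -> B B)
  Step 5: b B B A  =>  b b B A   (applied B -> b)
  Step 6: b b B A  =>  b b B B A   (applied B -> B B)
  Step 7: b b B B A  =>  b b b B A   (applied B -> b)
  Step 8: b b b B A  =>  b b b b A   (applied B -> b)
  Step 9: b b b b A  =>  b b b b a   (applied A -> a)
Final yield: b b b b a
Total rewrite steps: 9

9


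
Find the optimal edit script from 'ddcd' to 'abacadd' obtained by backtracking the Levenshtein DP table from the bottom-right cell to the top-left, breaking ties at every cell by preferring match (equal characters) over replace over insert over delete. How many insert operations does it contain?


Edit distance = 5. Backtracking from cell (4, 7) with preference match > replace > insert > delete,
then listing the resulting alignment 'ddcd' -> 'abacadd' left to right:
  Step 1: insert 'a' [insertion #1]
  Step 2: replace d->b
  Step 3: replace d->a
  Step 4: keep 'c'
  Step 5: insert 'a' [insertion #2]
  Step 6: insert 'd' [insertion #3]
  Step 7: keep 'd'
Total insertions: 3

3


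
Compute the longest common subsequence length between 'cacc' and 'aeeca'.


DP table for LCS of 'cacc' and 'aeeca':
       a  e  e  c  a
    0  0  0  0  0  0
  c 0  0  0  0  1  1
  a 0  1  1  1  1  2
  c 0  1  1  1  2  2
  c 0  1  1  1  2  2
LCS: 'ca'
LCS length = 2

2


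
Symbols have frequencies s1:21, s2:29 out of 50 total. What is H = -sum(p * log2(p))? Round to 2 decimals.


Computing entropy H = -sum(p_i * log2(p_i)):
  s1: p = 21/50 = 0.4200, -p*log2(p) = 0.5256
  s2: p = 29/50 = 0.5800, -p*log2(p) = 0.4558
H = sum of terms = 0.9814
Rounded to 2 decimals: 0.98

0.98


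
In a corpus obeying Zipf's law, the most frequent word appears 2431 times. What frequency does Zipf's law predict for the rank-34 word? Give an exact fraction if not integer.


Zipf's law: freq(rank) = f1 / rank
f1 = 2431, rank = 34
freq = 2431 / 34
GCD(2431, 34) = 17
Simplified: 143/2

143/2


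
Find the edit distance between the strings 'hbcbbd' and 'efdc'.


Building DP table for s1='hbcbbd' (len 6) and s2='efdc' (len 4):
       e  f  d  c
    0  1  2  3  4
  h 1  1  2  3  4
  b 2  2  2  3  4
  c 3  3  3  3  3
  b 4  4  4  4  4
  b 5  5  5  5  5
  d 6  6  6  5  6
Edit distance = dp[6][4] = 6

6


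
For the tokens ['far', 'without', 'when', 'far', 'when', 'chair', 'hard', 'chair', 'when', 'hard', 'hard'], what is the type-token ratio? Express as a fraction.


Tokens: 11
Unique types: ('chair', 'far', 'hard', 'when', 'without') = 5
TTR = 5/11
Already in lowest terms.

5/11


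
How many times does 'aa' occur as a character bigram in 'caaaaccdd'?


Scanning 'caaaaccdd' for bigram 'aa':
  Position 0: 'ca' -> no
  Position 1: 'aa' -> MATCH
  Position 2: 'aa' -> MATCH
  Position 3: 'aa' -> MATCH
  Position 4: 'ac' -> no
  Position 5: 'cc' -> no
  Position 6: 'cd' -> no
  Position 7: 'dd' -> no
Total matches: 3

3


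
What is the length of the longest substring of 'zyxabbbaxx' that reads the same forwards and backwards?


Scanning 'zyxabbbaxx' for palindromic substrings.
Substring at positions 2-8: 'xabbbax'.
Check: reverse('xabbbax') = 'xabbbax' -> palindrome confirmed.
Neighbouring characters ('y' / 'x') break symmetry, so it cannot extend further.
No longer palindromic substring exists; longest length = 7

7


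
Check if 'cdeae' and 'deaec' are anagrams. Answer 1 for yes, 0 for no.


Sort characters of 'cdeae': 'acdee'
Sort characters of 'deaec': 'acdee'
Sorted forms match -> they ARE anagrams
Result: 1

1


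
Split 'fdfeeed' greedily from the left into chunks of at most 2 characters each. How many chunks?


'fdfeeed' has 7 characters.
Chunking with max size 2:
  Chunk 1: 'fd' (positions 0-1)
  Chunk 2: 'fe' (positions 2-3)
  Chunk 3: 'ee' (positions 4-5)
  Chunk 4: 'd' (positions 6-6)
Total chunks: ceil(7 / 2) = 4

4


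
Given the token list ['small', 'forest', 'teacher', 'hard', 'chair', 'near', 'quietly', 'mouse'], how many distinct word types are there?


Listing all tokens and tracking unique types:
  Token 1: 'small' -> NEW (unique so far: 1)
  Token 2: 'forest' -> NEW (unique so far: 2)
  Token 3: 'teacher' -> NEW (unique so far: 3)
  Token 4: 'hard' -> NEW (unique so far: 4)
  Token 5: 'chair' -> NEW (unique so far: 5)
  Token 6: 'near' -> NEW (unique so far: 6)
  Token 7: 'quietly' -> NEW (unique so far: 7)
  Token 8: 'mouse' -> NEW (unique so far: 8)
Unique types: ('chair', 'forest', 'hard', 'mouse', 'near', 'quietly', 'small', 'teacher')
Vocabulary size: 8

8


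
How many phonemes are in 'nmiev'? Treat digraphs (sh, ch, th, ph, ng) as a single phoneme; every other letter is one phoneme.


Parsing 'nmiev' greedily, digraphs first:
  'n' -> consonant phoneme (phonemes so far: 1)
  'm' -> consonant phoneme (phonemes so far: 2)
  'i' -> vowel phoneme (phonemes so far: 3)
  'e' -> vowel phoneme (phonemes so far: 4)
  'v' -> consonant phoneme (phonemes so far: 5)
Total phonemes: 5

5


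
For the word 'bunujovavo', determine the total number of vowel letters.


Scanning each character of 'bunujovavo':
  Position 1: 'b' -> consonant (running count: 0)
  Position 2: 'u' -> vowel (running count: 1)
  Position 3: 'n' -> consonant (running count: 1)
  Position 4: 'u' -> vowel (running count: 2)
  Position 5: 'j' -> consonant (running count: 2)
  Position 6: 'o' -> vowel (running count: 3)
  Position 7: 'v' -> consonant (running count: 3)
  Position 8: 'a' -> vowel (running count: 4)
  Position 9: 'v' -> consonant (running count: 4)
  Position 10: 'o' -> vowel (running count: 5)
Total vowels: 5

5


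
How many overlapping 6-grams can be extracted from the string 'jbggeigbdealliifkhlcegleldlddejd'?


String 'jbggeigbdealliifkhlcegleldlddejd' has length L = 32.
Number of overlapping n-grams = L - n + 1
Substituting: 32 - 6 + 1 = 27

27


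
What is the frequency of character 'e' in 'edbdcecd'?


Scanning 'edbdcecd' for 'e':
  Position 0: 'e' -> MATCH (count: 1)
  Position 5: 'e' -> MATCH (count: 2)
Total occurrences of 'e': 2

2


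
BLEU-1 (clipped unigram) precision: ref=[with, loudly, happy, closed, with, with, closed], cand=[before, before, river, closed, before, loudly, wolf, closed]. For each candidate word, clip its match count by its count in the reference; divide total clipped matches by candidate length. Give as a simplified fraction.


Reference word counts: {'closed': 2, 'happy': 1, 'loudly': 1, 'with': 3}
Checking each candidate word (with clipping):
  'before' -> not in reference -> no match (matches: 0)
  'before' -> not in reference -> no match (matches: 0)
  'river' -> not in reference -> no match (matches: 0)
  'closed' -> in reference (ref count 2, used 1/2) -> match (matches: 1)
  'before' -> not in reference -> no match (matches: 1)
  'loudly' -> in reference (ref count 1, used 1/1) -> match (matches: 2)
  'wolf' -> not in reference -> no match (matches: 2)
  'closed' -> in reference (ref count 2, used 2/2) -> match (matches: 3)
Clipped matches: 3, Candidate length: 8
Precision = 3/8

3/8


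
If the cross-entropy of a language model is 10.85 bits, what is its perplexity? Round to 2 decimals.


Perplexity formula: PP = 2^H
H = 10.85
PP = 2^10.85
Decompose: 2^10.85 = 2^10 * 2^0.85
2^10 = 1024, 2^0.85 ~ 1.8025009
PP ~ 1024 * 1.8025009 = 1845.7609216
Rounded to 2 decimals: 1845.76

1845.76


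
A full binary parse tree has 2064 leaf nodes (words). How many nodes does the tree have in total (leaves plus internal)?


Leaf nodes (terminals): 2064
Internal nodes = n - 1 = 2064 - 1 = 2063
Total = leaves + internal = 2064 + 2063 = 4127

4127


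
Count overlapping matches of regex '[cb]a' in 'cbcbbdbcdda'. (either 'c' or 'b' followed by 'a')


Pattern: [cb]a means either 'c' or 'b' followed by 'a'.
Scanning 'cbcbbdbcdda' position-by-position:
  Pos 0: window 'cb' -> no
  Pos 1: window 'bc' -> no
  Pos 2: window 'cb' -> no
  Pos 3: window 'bb' -> no
  Pos 4: window 'bd' -> no
  Pos 5: window 'db' -> no
  Pos 6: window 'bc' -> no
  Pos 7: window 'cd' -> no
  Pos 8: window 'dd' -> no
  Pos 9: window 'da' -> no
  Pos 10: window 'a' -> no
Total matches: 0

0


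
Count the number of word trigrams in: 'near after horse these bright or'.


Word trigrams from [6] words:
  Trigram 1: (near after horse)
  Trigram 2: (after horse these)
  Trigram 3: (horse these bright)
  Trigram 4: (these bright or)
Total word trigrams: 6 - 2 = 4

4


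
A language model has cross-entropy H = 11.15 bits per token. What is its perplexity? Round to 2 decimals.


Perplexity formula: PP = 2^H
H = 11.15
PP = 2^11.15
Decompose: 2^11.15 = 2^11 * 2^0.15
2^11 = 2048, 2^0.15 ~ 1.1095695
PP ~ 2048 * 1.1095695 = 2272.3983360
Rounded to 2 decimals: 2272.40

2272.40


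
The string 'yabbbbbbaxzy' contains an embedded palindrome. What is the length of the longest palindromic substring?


Scanning 'yabbbbbbaxzy' for palindromic substrings.
Substring at positions 1-8: 'abbbbbba'.
Check: reverse('abbbbbba') = 'abbbbbba' -> palindrome confirmed.
Neighbouring characters ('y' / 'x') break symmetry, so it cannot extend further.
No longer palindromic substring exists; longest length = 8

8


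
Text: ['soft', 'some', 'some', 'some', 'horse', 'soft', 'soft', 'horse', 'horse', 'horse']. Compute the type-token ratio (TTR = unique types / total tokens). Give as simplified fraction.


Tokens: 10
Unique types: ('horse', 'soft', 'some') = 3
TTR = 3/10
Already in lowest terms.

3/10


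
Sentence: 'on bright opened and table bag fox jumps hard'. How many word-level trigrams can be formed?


Word trigrams from [9] words:
  Trigram 1: (on bright opened)
  Trigram 2: (bright opened and)
  Trigram 3: (opened and table)
  Trigram 4: (and table bag)
  Trigram 5: (table bag fox)
  Trigram 6: (bag fox jumps)
  Trigram 7: (fox jumps hard)
Total word trigrams: 9 - 2 = 7

7


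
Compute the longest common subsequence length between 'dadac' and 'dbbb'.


DP table for LCS of 'dadac' and 'dbbb':
       d  b  b  b
    0  0  0  0  0
  d 0  1  1  1  1
  a 0  1  1  1  1
  d 0  1  1  1  1
  a 0  1  1  1  1
  c 0  1  1  1  1
LCS: 'd'
LCS length = 1

1


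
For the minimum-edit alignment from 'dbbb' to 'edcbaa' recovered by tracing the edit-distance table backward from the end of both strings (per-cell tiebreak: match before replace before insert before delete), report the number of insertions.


Edit distance = 4. Backtracking from cell (4, 6) with preference match > replace > insert > delete,
then listing the resulting alignment 'dbbb' -> 'edcbaa' left to right:
  Step 1: insert 'e' [insertion #1]
  Step 2: keep 'd'
  Step 3: insert 'c' [insertion #2]
  Step 4: keep 'b'
  Step 5: replace b->a
  Step 6: replace b->a
Total insertions: 2

2


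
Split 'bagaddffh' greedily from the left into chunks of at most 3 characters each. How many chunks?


'bagaddffh' has 9 characters.
Chunking with max size 3:
  Chunk 1: 'bag' (positions 0-2)
  Chunk 2: 'add' (positions 3-5)
  Chunk 3: 'ffh' (positions 6-8)
Total chunks: ceil(9 / 3) = 3

3


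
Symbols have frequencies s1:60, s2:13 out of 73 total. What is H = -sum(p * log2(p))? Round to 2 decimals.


Computing entropy H = -sum(p_i * log2(p_i)):
  s1: p = 60/73 = 0.8219, -p*log2(p) = 0.2325
  s2: p = 13/73 = 0.1781, -p*log2(p) = 0.4433
H = sum of terms = 0.6758
Rounded to 2 decimals: 0.68

0.68


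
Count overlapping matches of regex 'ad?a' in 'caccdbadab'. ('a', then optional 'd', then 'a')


Pattern: ad?a means 'a', then optional 'd', then 'a'.
Scanning 'caccdbadab' position-by-position:
  Pos 0: window 'cac' -> no
  Pos 1: window 'acc' -> no
  Pos 2: window 'ccd' -> no
  Pos 3: window 'cdb' -> no
  Pos 4: window 'dba' -> no
  Pos 5: window 'bad' -> no
  Pos 6: window 'ada' -> MATCH
  Pos 7: window 'dab' -> no
  Pos 8: window 'ab' -> no
  Pos 9: window 'b' -> no
Total matches: 1

1


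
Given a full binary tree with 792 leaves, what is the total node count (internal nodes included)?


Leaf nodes (terminals): 792
Internal nodes = n - 1 = 792 - 1 = 791
Total = leaves + internal = 792 + 791 = 1583

1583


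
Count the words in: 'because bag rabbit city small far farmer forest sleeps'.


Counting words by splitting on spaces:
  Word 1: 'because'
  Word 2: 'bag'
  Word 3: 'rabbit'
  Word 4: 'city'
  Word 5: 'small'
  Word 6: 'far'
  Word 7: 'farmer'
  Word 8: 'forest'
  Word 9: 'sleeps'
Total words: 9

9


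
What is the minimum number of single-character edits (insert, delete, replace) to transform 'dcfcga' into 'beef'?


Building DP table for s1='dcfcga' (len 6) and s2='beef' (len 4):
       b  e  e  f
    0  1  2  3  4
  d 1  1  2  3  4
  c 2  2  2  3  4
  f 3  3  3  3  3
  c 4  4  4  4  4
  g 5  5  5  5  5
  a 6  6  6  6  6
Edit distance = dp[6][4] = 6

6


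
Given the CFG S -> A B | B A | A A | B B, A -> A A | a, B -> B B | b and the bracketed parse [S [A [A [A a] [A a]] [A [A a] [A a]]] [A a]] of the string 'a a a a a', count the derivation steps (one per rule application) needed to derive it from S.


Every bracketed nonterminal node [X ...] in the tree is produced by exactly one rule application.
Reading the tree off as a leftmost derivation:
  Step 1: S  =>  A A   (applied S -> A A)
  Step 2: A A  =>  A A A   (applied A -> A A)
  Step 3: A A A  =>  A A A A   (applied A -> A A)
  Step 4: A A A A  =>  a A A A   (applied A -> a)
  Step 5: a A A A  =>  a a A A   (applied A -> a)
  Step 6: a a A A  =>  a a A A A   (applied A -> A A)
  Step 7: a a A A A  =>  a a a A A   (applied A -> a)
  Step 8: a a a A A  =>  a a a a A   (applied A -> a)
  Step 9: a a a a A  =>  a a a a a   (applied A -> a)
Final yield: a a a a a
Total rewrite steps: 9

9


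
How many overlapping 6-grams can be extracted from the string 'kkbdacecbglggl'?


String 'kkbdacecbglggl' has length L = 14.
Number of overlapping n-grams = L - n + 1
Substituting: 14 - 6 + 1 = 9

9


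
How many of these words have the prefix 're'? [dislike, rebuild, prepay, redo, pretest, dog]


Checking each word for prefix 're':
  'dislike' -> no (count: 0)
  'rebuild' -> YES, starts with 're' (count: 1)
  'prepay' -> no (count: 1)
  'redo' -> YES, starts with 're' (count: 2)
  'pretest' -> no (count: 2)
  'dog' -> no (count: 2)
Total with prefix 're': 2

2


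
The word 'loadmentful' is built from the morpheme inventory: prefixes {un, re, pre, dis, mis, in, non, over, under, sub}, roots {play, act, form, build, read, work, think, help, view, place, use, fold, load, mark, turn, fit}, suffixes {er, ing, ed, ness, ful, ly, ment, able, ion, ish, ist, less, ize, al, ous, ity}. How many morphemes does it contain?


Segmenting 'loadmentful' against the inventory:
  'load' -> root (morpheme 1)
  'ment' -> suffix (morpheme 2)
  'ful' -> suffix (morpheme 3)
Total morphemes: 3

3


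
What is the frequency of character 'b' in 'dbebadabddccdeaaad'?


Scanning 'dbebadabddccdeaaad' for 'b':
  Position 1: 'b' -> MATCH (count: 1)
  Position 3: 'b' -> MATCH (count: 2)
  Position 7: 'b' -> MATCH (count: 3)
Total occurrences of 'b': 3

3


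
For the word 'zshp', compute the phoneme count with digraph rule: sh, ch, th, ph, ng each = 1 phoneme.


Parsing 'zshp' greedily, digraphs first:
  'z' -> consonant phoneme (phonemes so far: 1)
  'sh' -> digraph (1 consonant phoneme) (phonemes so far: 2)
  'p' -> consonant phoneme (phonemes so far: 3)
Total phonemes: 3

3


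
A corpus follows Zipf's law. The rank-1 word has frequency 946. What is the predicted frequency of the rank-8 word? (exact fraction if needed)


Zipf's law: freq(rank) = f1 / rank
f1 = 946, rank = 8
freq = 946 / 8
GCD(946, 8) = 2
Simplified: 473/4

473/4


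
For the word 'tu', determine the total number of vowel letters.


Scanning each character of 'tu':
  Position 1: 't' -> consonant (running count: 0)
  Position 2: 'u' -> vowel (running count: 1)
Total vowels: 1

1


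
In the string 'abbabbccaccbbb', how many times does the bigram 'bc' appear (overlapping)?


Scanning 'abbabbccaccbbb' for bigram 'bc':
  Position 0: 'ab' -> no
  Position 1: 'bb' -> no
  Position 2: 'ba' -> no
  Position 3: 'ab' -> no
  Position 4: 'bb' -> no
  Position 5: 'bc' -> MATCH
  Position 6: 'cc' -> no
  Position 7: 'ca' -> no
  Position 8: 'ac' -> no
  Position 9: 'cc' -> no
  Position 10: 'cb' -> no
  Position 11: 'bb' -> no
  Position 12: 'bb' -> no
Total matches: 1

1


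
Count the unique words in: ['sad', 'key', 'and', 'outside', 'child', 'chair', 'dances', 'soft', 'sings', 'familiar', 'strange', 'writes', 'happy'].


Listing all tokens and tracking unique types:
  Token 1: 'sad' -> NEW (unique so far: 1)
  Token 2: 'key' -> NEW (unique so far: 2)
  Token 3: 'and' -> NEW (unique so far: 3)
  Token 4: 'outside' -> NEW (unique so far: 4)
  Token 5: 'child' -> NEW (unique so far: 5)
  Token 6: 'chair' -> NEW (unique so far: 6)
  Token 7: 'dances' -> NEW (unique so far: 7)
  Token 8: 'soft' -> NEW (unique so far: 8)
  Token 9: 'sings' -> NEW (unique so far: 9)
  Token 10: 'familiar' -> NEW (unique so far: 10)
  Token 11: 'strange' -> NEW (unique so far: 11)
  Token 12: 'writes' -> NEW (unique so far: 12)
  Token 13: 'happy' -> NEW (unique so far: 13)
Unique types: ('and', 'chair', 'child', 'dances', 'familiar', 'happy', 'key', 'outside', 'sad', 'sings', 'soft', 'strange', 'writes')
Vocabulary size: 13

13


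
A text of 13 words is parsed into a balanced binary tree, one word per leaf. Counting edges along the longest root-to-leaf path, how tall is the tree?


In a balanced binary tree with n leaves the deepest leaf is ceil(log2(n)) edges below the root.
log2(13) = 3.7004
ceil(3.7004) = 4
height (edges) = 4

4


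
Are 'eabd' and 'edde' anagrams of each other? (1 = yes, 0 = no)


Sort characters of 'eabd': 'abde'
Sort characters of 'edde': 'ddee'
Sorted forms differ -> they are NOT anagrams
Result: 0

0


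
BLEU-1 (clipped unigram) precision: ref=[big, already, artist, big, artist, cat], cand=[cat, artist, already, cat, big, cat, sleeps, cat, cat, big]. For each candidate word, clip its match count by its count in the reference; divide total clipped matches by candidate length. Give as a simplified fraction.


Reference word counts: {'already': 1, 'artist': 2, 'big': 2, 'cat': 1}
Checking each candidate word (with clipping):
  'cat' -> in reference (ref count 1, used 1/1) -> match (matches: 1)
  'artist' -> in reference (ref count 2, used 1/2) -> match (matches: 2)
  'already' -> in reference (ref count 1, used 1/1) -> match (matches: 3)
  'cat' -> ref count 1 already used up (1/1) -> clipped, no match (matches: 3)
  'big' -> in reference (ref count 2, used 1/2) -> match (matches: 4)
  'cat' -> ref count 1 already used up (1/1) -> clipped, no match (matches: 4)
  'sleeps' -> not in reference -> no match (matches: 4)
  'cat' -> ref count 1 already used up (1/1) -> clipped, no match (matches: 4)
  'cat' -> ref count 1 already used up (1/1) -> clipped, no match (matches: 4)
  'big' -> in reference (ref count 2, used 2/2) -> match (matches: 5)
Clipped matches: 5, Candidate length: 10
Precision = 5/10 = 1/2

1/2


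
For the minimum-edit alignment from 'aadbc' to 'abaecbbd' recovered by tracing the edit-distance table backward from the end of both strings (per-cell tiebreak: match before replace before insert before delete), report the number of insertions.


Edit distance = 5. Backtracking from cell (5, 8) with preference match > replace > insert > delete,
then listing the resulting alignment 'aadbc' -> 'abaecbbd' left to right:
  Step 1: keep 'a'
  Step 2: insert 'b' [insertion #1]
  Step 3: keep 'a'
  Step 4: insert 'e' [insertion #2]
  Step 5: insert 'c' [insertion #3]
  Step 6: replace d->b
  Step 7: keep 'b'
  Step 8: replace c->d
Total insertions: 3

3


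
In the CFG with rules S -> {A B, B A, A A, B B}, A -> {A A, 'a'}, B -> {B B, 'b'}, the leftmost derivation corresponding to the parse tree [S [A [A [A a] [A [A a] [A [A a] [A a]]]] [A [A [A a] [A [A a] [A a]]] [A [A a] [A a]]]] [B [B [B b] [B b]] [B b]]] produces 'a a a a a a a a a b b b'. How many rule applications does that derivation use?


Every bracketed nonterminal node [X ...] in the tree is produced by exactly one rule application.
Reading the tree off as a leftmost derivation:
  Step 1: S  =>  A B   (applied S -> A B)
  Step 2: A B  =>  A A B   (applied A -> A A)
  Step 3: A A B  =>  A A A B   (applied A -> A A)
  Step 4: A A A B  =>  a A A B   (applied A -> a)
  Step 5: a A A B  =>  a A A A B   (applied A -> A A)
  Step 6: a A A A B  =>  a a A A B   (applied A -> a)
  Step 7: a a A A B  =>  a a A A A B   (applied A -> A A)
  Step 8: a a A A A B  =>  a a a A A B   (applied A -> a)
  Step 9: a a a A A B  =>  a a a a A B   (applied A -> a)
  Step 10: a a a a A B  =>  a a a a A A B   (applied A -> A A)
  Step 11: a a a a A A B  =>  a a a a A A A B   (applied A -> A A)
  Step 12: a a a a A A A B  =>  a a a a a A A B   (applied A -> a)
  Step 13: a a a a a A A B  =>  a a a a a A A A B   (applied A -> A A)
  Step 14: a a a a a A A A B  =>  a a a a a a A A B   (applied A -> a)
  Step 15: a a a a a a A A B  =>  a a a a a a a A B   (applied A -> a)
  Step 16: a a a a a a a A B  =>  a a a a a a a A A B   (applied A -> A A)
  Step 17: a a a a a a a A A B  =>  a a a a a a a a A B   (applied A -> a)
  Step 18: a a a a a a a a A B  =>  a a a a a a a a a B   (applied A -> a)
  Step 19: a a a a a a a a a B  =>  a a a a a a a a a B B   (applied B -> B B)
  Step 20: a a a a a a a a a B B  =>  a a a a a a a a a B B B   (applied B -> B B)
  Step 21: a a a a a a a a a B B B  =>  a a a a a a a a a b B B   (applied B -> b)
  Step 22: a a a a a a a a a b B B  =>  a a a a a a a a a b b B   (applied B -> b)
  Step 23: a a a a a a a a a b b B  =>  a a a a a a a a a b b b   (applied B -> b)
Final yield: a a a a a a a a a b b b
Total rewrite steps: 23

23


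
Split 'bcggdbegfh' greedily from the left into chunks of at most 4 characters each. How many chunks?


'bcggdbegfh' has 10 characters.
Chunking with max size 4:
  Chunk 1: 'bcgg' (positions 0-3)
  Chunk 2: 'dbeg' (positions 4-7)
  Chunk 3: 'fh' (positions 8-9)
Total chunks: ceil(10 / 4) = 3

3


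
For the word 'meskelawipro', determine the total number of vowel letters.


Scanning each character of 'meskelawipro':
  Position 1: 'm' -> consonant (running count: 0)
  Position 2: 'e' -> vowel (running count: 1)
  Position 3: 's' -> consonant (running count: 1)
  Position 4: 'k' -> consonant (running count: 1)
  Position 5: 'e' -> vowel (running count: 2)
  Position 6: 'l' -> consonant (running count: 2)
  Position 7: 'a' -> vowel (running count: 3)
  Position 8: 'w' -> consonant (running count: 3)
  Position 9: 'i' -> vowel (running count: 4)
  Position 10: 'p' -> consonant (running count: 4)
  Position 11: 'r' -> consonant (running count: 4)
  Position 12: 'o' -> vowel (running count: 5)
Total vowels: 5

5


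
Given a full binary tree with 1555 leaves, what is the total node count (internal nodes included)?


Leaf nodes (terminals): 1555
Internal nodes = n - 1 = 1555 - 1 = 1554
Total = leaves + internal = 1555 + 1554 = 3109

3109


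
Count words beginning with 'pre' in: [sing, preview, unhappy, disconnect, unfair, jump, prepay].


Checking each word for prefix 'pre':
  'sing' -> no (count: 0)
  'preview' -> YES, starts with 'pre' (count: 1)
  'unhappy' -> no (count: 1)
  'disconnect' -> no (count: 1)
  'unfair' -> no (count: 1)
  'jump' -> no (count: 1)
  'prepay' -> YES, starts with 'pre' (count: 2)
Total with prefix 'pre': 2

2


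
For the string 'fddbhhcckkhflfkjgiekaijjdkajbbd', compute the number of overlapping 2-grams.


String 'fddbhhcckkhflfkjgiekaijjdkajbbd' has length L = 31.
Number of overlapping n-grams = L - n + 1
Substituting: 31 - 2 + 1 = 30

30


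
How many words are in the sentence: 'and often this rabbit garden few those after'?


Counting words by splitting on spaces:
  Word 1: 'and'
  Word 2: 'often'
  Word 3: 'this'
  Word 4: 'rabbit'
  Word 5: 'garden'
  Word 6: 'few'
  Word 7: 'those'
  Word 8: 'after'
Total words: 8

8


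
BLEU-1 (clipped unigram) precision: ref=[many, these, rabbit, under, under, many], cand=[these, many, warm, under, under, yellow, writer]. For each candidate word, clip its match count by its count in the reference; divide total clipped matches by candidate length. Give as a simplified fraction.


Reference word counts: {'many': 2, 'rabbit': 1, 'these': 1, 'under': 2}
Checking each candidate word (with clipping):
  'these' -> in reference (ref count 1, used 1/1) -> match (matches: 1)
  'many' -> in reference (ref count 2, used 1/2) -> match (matches: 2)
  'warm' -> not in reference -> no match (matches: 2)
  'under' -> in reference (ref count 2, used 1/2) -> match (matches: 3)
  'under' -> in reference (ref count 2, used 2/2) -> match (matches: 4)
  'yellow' -> not in reference -> no match (matches: 4)
  'writer' -> not in reference -> no match (matches: 4)
Clipped matches: 4, Candidate length: 7
Precision = 4/7

4/7
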